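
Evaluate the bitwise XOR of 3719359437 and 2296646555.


0b11011101101100001110101111001101 ^ 0b10001000111001000000101110011011 = 0b1010101010101001110000001010110 = 1431625814

1431625814


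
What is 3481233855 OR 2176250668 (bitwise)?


0b11001111011111110110100110111111 | 0b10000001101101101111001100101100 = 0b11001111111111111111101110111111 = 3489659839

3489659839


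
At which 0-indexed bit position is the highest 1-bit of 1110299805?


0b1000010001011011101010010011101. Highest set bit at position 30

30


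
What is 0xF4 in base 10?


F4 hex = 244 decimal

244


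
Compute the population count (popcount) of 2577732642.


0b10011001101001010001010000100010 has 12 set bits

12


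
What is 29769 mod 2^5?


29769 & 31 = 9

9


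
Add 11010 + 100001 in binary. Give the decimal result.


11010 + 100001 = 111011 = 59

59


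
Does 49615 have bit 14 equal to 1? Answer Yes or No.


0b1100000111001111, bit 14 = 1. Yes

Yes


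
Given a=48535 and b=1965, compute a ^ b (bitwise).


48535 ^ 1965 = 47674

47674


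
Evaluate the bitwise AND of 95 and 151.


0b1011111 & 0b10010111 = 0b10111 = 23

23


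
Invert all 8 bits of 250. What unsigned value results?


250 ^ 255 = 5

5


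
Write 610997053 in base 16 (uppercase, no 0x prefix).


610997053 = 246B133D hex

246B133D


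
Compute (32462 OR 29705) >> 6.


Step 1: 32462 | 29705 = 32463
Step 2: 32463 >> 6 = 507

507


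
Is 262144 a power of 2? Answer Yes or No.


0b1000000000000000000. Only one bit set => Yes

Yes


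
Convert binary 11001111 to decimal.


11001111 in decimal = 207

207


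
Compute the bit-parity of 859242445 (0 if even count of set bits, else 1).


0b110011001101101111111111001101 has 21 ones => parity 1

1


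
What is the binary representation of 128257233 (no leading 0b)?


128257233 = 111101001010000110011010001 in binary

111101001010000110011010001


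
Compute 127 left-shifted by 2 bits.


0b1111111 << 2 = 0b111111100 = 508

508


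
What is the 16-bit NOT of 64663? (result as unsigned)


~0b1111110010010111 = 0b1101101000 = 872 (16-bit unsigned)

872


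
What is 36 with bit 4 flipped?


36 ^ (1 << 4) = 36 ^ 16 = 52

52


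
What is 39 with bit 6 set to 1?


39 | (1 << 6) = 39 | 64 = 103

103


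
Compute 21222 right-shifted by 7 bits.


0b101001011100110 >> 7 = 0b10100101 = 165

165


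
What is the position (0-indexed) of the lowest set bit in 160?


0b10100000. Lowest set bit at position 5

5


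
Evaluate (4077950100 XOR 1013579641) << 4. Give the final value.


Step 1: 4077950100 ^ 1013579641 = 3480841197
Step 2: 3480841197 << 4 = 55693459152

55693459152


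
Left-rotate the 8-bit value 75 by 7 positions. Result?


Rotate 0b1001011 left by 7 (8-bit) = 0b10100101 = 165

165


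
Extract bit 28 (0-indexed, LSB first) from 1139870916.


0b1000011111100010000110011000100, position 28 = 0

0


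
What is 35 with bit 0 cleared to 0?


35 & ~(1 << 0) = 34

34


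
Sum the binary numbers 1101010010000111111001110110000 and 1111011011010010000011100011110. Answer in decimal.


1101010010000111111001110110000 + 1111011011010010000011100011110 = 11100101101011001111101011001110 = 3853318862

3853318862


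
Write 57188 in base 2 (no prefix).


57188 = 1101111101100100 in binary

1101111101100100


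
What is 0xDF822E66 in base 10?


DF822E66 hex = 3749850726 decimal

3749850726


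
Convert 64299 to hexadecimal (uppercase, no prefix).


64299 = FB2B hex

FB2B


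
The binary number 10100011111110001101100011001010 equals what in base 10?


10100011111110001101100011001010 in decimal = 2750994634

2750994634


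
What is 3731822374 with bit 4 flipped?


3731822374 ^ (1 << 4) = 3731822374 ^ 16 = 3731822390

3731822390


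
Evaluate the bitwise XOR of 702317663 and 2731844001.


0b101001110111001000010001011111 ^ 0b10100010110101001010000110100001 = 0b10001011000010000010010111111110 = 2332567038

2332567038


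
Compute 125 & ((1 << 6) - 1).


125 & 63 = 61

61


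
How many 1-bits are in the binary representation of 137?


0b10001001 has 3 set bits

3


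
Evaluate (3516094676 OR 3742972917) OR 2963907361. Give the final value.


Step 1: 3516094676 | 3742972917 = 3751508981
Step 2: 3751508981 | 2963907361 = 4290509813

4290509813


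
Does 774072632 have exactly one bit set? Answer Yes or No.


0b101110001000110110100100111000. Multiple bits set => No

No


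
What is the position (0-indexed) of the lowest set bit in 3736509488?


0b11011110101101101001110000110000. Lowest set bit at position 4

4


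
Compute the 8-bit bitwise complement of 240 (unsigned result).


~0b11110000 = 0b1111 = 15 (8-bit unsigned)

15


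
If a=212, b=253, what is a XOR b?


212 ^ 253 = 41

41


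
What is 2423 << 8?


0b100101110111 << 8 = 0b10010111011100000000 = 620288

620288


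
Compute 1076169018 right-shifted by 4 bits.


0b1000000001001010000100100111010 >> 4 = 0b100000000100101000010010011 = 67260563

67260563


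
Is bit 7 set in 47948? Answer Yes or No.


0b1011101101001100, bit 7 = 0. No

No


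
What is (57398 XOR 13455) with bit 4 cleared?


Step 1: 57398 ^ 13455 = 54457
Step 2: 54457 & ~(1 << 4) = 54441

54441


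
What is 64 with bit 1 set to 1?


64 | (1 << 1) = 64 | 2 = 66

66


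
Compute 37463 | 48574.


0b1001001001010111 | 0b1011110110111110 = 0b1011111111111111 = 49151

49151


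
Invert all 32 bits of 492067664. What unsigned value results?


492067664 ^ 4294967295 = 3802899631

3802899631


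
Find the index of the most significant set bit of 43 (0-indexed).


0b101011. Highest set bit at position 5

5


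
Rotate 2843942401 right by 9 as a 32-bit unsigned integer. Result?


Rotate 0b10101001100000110001111000000001 right by 9 (32-bit) = 0b110101001100000110001111 = 13943183

13943183


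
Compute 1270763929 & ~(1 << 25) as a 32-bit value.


1270763929 & ~(1 << 25) = 1237209497

1237209497


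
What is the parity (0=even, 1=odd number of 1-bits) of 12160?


0b10111110000000 has 6 ones => parity 0

0


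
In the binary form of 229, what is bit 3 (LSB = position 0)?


0b11100101, position 3 = 0

0


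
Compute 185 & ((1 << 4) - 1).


185 & 15 = 9

9


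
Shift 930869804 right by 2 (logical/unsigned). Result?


0b110111011110111111001000101100 >> 2 = 0b1101110111101111110010001011 = 232717451

232717451


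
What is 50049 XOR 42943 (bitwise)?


0b1100001110000001 ^ 0b1010011110111111 = 0b110010000111110 = 25662

25662


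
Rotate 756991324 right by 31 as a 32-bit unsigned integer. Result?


Rotate 0b101101000111101100010101011100 right by 31 (32-bit) = 0b1011010001111011000101010111000 = 1513982648

1513982648


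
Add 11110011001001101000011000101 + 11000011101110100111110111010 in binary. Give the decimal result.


11110011001001101000011000101 + 11000011101110100111110111010 = 110110110111000010000001111111 = 920395903

920395903


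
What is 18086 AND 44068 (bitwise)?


0b100011010100110 & 0b1010110000100100 = 0b10000100100 = 1060

1060


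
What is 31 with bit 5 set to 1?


31 | (1 << 5) = 31 | 32 = 63

63


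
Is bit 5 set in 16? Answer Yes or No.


0b10000, bit 5 = 0. No

No


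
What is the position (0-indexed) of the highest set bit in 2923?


0b101101101011. Highest set bit at position 11

11


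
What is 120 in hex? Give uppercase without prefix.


120 = 78 hex

78


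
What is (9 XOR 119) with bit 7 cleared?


Step 1: 9 ^ 119 = 126
Step 2: 126 & ~(1 << 7) = 126

126


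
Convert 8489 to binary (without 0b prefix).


8489 = 10000100101001 in binary

10000100101001


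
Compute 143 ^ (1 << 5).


143 ^ (1 << 5) = 143 ^ 32 = 175

175


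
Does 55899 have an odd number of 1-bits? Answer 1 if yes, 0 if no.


0b1101101001011011 has 10 ones => parity 0

0


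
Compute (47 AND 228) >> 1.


Step 1: 47 & 228 = 36
Step 2: 36 >> 1 = 18

18


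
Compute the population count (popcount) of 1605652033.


0b1011111101101000100111001000001 has 16 set bits

16


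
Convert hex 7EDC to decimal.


7EDC hex = 32476 decimal

32476


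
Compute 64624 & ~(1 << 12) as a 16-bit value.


64624 & ~(1 << 12) = 60528

60528


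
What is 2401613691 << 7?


0b10001111001001011011011101111011 << 7 = 0b100011110010010110110111011110110000000 = 307406552448

307406552448


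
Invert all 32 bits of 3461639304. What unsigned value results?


3461639304 ^ 4294967295 = 833327991

833327991


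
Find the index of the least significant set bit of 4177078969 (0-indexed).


0b11111000111110010010101010111001. Lowest set bit at position 0

0


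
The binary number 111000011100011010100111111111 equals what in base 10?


111000011100011010100111111111 in decimal = 946973183

946973183


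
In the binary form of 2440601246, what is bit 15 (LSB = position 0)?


0b10010001011110001001111010011110, position 15 = 1

1


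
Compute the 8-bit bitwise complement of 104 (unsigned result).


~0b1101000 = 0b10010111 = 151 (8-bit unsigned)

151


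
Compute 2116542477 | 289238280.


0b1111110001001111110000000001101 | 0b10001001111010110110100001000 = 0b1111111001111111110110100001101 = 2134895885

2134895885


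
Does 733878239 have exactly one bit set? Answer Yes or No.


0b101011101111100001011111011111. Multiple bits set => No

No


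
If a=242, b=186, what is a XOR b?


242 ^ 186 = 72

72


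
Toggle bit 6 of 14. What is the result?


14 ^ (1 << 6) = 14 ^ 64 = 78

78


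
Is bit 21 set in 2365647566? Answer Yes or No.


0b10001101000000001110101011001110, bit 21 = 0. No

No


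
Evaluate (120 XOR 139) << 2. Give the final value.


Step 1: 120 ^ 139 = 243
Step 2: 243 << 2 = 972

972


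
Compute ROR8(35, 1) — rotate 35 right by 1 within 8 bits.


Rotate 0b100011 right by 1 (8-bit) = 0b10010001 = 145

145


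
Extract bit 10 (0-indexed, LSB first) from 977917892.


0b111010010010011101011111000100, position 10 = 1

1


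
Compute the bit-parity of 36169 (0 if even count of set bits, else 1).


0b1000110101001001 has 7 ones => parity 1

1


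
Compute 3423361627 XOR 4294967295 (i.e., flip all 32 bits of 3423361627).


3423361627 ^ 4294967295 = 871605668

871605668


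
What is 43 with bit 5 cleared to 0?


43 & ~(1 << 5) = 11

11


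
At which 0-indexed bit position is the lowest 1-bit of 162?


0b10100010. Lowest set bit at position 1

1


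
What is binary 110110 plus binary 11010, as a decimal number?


110110 + 11010 = 1010000 = 80

80


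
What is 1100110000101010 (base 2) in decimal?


1100110000101010 in decimal = 52266

52266


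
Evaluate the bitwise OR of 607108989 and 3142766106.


0b100100001011111011111101111101 | 0b10111011010100101100111000011010 = 0b10111111011111111111111101111111 = 3212836735

3212836735


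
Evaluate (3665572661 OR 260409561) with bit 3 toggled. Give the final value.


Step 1: 3665572661 | 260409561 = 3757947901
Step 2: 3757947901 ^ (1 << 3) = 3757947901 ^ 8 = 3757947893

3757947893


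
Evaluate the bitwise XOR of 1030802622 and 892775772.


0b111101011100001100110010111110 ^ 0b110101001101101010110101011100 = 0b1000010001100110000111100010 = 138830306

138830306


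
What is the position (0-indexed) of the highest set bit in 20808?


0b101000101001000. Highest set bit at position 14

14


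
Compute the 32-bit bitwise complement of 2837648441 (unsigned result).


~0b10101001001000110001010000111001 = 0b1010110110111001110101111000110 = 1457318854 (32-bit unsigned)

1457318854


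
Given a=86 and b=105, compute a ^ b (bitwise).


86 ^ 105 = 63

63


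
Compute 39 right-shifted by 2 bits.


0b100111 >> 2 = 0b1001 = 9

9


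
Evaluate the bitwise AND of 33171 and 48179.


0b1000000110010011 & 0b1011110000110011 = 0b1000000000010011 = 32787

32787


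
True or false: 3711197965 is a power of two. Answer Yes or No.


0b11011101001101000110001100001101. Multiple bits set => No

No


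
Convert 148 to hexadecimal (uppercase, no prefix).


148 = 94 hex

94


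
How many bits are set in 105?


0b1101001 has 4 set bits

4


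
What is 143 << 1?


0b10001111 << 1 = 0b100011110 = 286

286


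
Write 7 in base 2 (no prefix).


7 = 111 in binary

111


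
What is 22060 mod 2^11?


22060 & 2047 = 1580

1580


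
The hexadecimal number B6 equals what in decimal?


B6 hex = 182 decimal

182


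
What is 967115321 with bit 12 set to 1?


967115321 | (1 << 12) = 967115321 | 4096 = 967119417

967119417


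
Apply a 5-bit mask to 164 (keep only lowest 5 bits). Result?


164 & 31 = 4

4


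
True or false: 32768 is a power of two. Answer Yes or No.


0b1000000000000000. Only one bit set => Yes

Yes


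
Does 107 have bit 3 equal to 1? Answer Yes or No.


0b1101011, bit 3 = 1. Yes

Yes


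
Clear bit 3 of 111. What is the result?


111 & ~(1 << 3) = 103

103


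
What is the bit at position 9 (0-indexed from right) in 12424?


0b11000010001000, position 9 = 0

0


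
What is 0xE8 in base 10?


E8 hex = 232 decimal

232


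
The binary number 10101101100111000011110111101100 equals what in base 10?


10101101100111000011110111101100 in decimal = 2912697836

2912697836


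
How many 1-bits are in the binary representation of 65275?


0b1111111011111011 has 14 set bits

14


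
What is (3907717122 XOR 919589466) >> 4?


Step 1: 3907717122 ^ 919589466 = 3726957144
Step 2: 3726957144 >> 4 = 232934821

232934821


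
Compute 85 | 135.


0b1010101 | 0b10000111 = 0b11010111 = 215

215


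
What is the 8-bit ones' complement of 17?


17 ^ 255 = 238

238


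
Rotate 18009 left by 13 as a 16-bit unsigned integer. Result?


Rotate 0b100011001011001 left by 13 (16-bit) = 0b10100011001011 = 10443

10443


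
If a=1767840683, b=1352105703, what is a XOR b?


1767840683 ^ 1352105703 = 969434444

969434444


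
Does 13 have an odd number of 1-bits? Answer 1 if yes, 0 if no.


0b1101 has 3 ones => parity 1

1


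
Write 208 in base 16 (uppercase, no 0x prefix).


208 = D0 hex

D0


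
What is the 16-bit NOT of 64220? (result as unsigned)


~0b1111101011011100 = 0b10100100011 = 1315 (16-bit unsigned)

1315


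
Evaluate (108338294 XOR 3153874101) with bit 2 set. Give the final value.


Step 1: 108338294 ^ 3153874101 = 3179892931
Step 2: 3179892931 | (1 << 2) = 3179892931 | 4 = 3179892935

3179892935


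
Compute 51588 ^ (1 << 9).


51588 ^ (1 << 9) = 51588 ^ 512 = 52100

52100


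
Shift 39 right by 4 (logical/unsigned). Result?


0b100111 >> 4 = 0b10 = 2

2


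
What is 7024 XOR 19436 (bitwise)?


0b1101101110000 ^ 0b100101111101100 = 0b101000010011100 = 20636

20636


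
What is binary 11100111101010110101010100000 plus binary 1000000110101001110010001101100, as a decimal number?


11100111101010110101010100000 + 1000000110101001110010001101100 = 1011101110010100100111100001100 = 1573539596

1573539596


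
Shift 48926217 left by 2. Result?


0b10111010101000111000001001 << 2 = 0b1011101010100011100000100100 = 195704868

195704868


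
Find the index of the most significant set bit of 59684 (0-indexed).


0b1110100100100100. Highest set bit at position 15

15


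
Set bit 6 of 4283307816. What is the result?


4283307816 | (1 << 6) = 4283307816 | 64 = 4283307880

4283307880


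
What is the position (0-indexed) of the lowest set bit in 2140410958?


0b1111111100101000001010001001110. Lowest set bit at position 1

1


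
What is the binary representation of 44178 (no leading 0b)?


44178 = 1010110010010010 in binary

1010110010010010


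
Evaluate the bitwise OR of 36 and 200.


0b100100 | 0b11001000 = 0b11101100 = 236

236


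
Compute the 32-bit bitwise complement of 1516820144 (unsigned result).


~0b1011010011010001101011010110000 = 0b10100101100101110010100101001111 = 2778147151 (32-bit unsigned)

2778147151


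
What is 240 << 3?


0b11110000 << 3 = 0b11110000000 = 1920

1920


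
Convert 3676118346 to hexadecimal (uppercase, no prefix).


3676118346 = DB1D1D4A hex

DB1D1D4A


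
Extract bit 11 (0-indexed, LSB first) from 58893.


0b1110011000001101, position 11 = 0

0


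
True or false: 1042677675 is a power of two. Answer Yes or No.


0b111110001001011111111110101011. Multiple bits set => No

No


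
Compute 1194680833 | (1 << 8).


1194680833 | (1 << 8) = 1194680833 | 256 = 1194681089

1194681089


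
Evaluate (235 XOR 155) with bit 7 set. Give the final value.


Step 1: 235 ^ 155 = 112
Step 2: 112 | (1 << 7) = 112 | 128 = 240

240


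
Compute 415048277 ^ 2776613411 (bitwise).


0b11000101111010010001001010101 ^ 0b10100101011111111100001000100011 = 0b10111101110000101110000001110110 = 3183665270

3183665270


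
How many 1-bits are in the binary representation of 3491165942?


0b11010000000101101111011011110110 has 18 set bits

18


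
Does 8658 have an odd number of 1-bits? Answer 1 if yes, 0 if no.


0b10000111010010 has 6 ones => parity 0

0


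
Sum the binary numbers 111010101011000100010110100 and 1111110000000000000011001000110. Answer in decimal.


111010101011000100010110100 + 1111110000000000000011001000110 = 10000101010101011000111011111010 = 2236976890

2236976890


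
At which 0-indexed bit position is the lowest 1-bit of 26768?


0b110100010010000. Lowest set bit at position 4

4


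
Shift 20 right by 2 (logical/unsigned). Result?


0b10100 >> 2 = 0b101 = 5

5


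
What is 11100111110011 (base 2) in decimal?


11100111110011 in decimal = 14835

14835


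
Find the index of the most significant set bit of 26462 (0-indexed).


0b110011101011110. Highest set bit at position 14

14


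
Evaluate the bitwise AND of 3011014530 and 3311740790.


0b10110011011110000110111110000010 & 0b11000101011001010010011101110110 = 0b10000001011000000010011100000010 = 2170562306

2170562306


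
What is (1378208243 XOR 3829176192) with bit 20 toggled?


Step 1: 1378208243 ^ 3829176192 = 3055115891
Step 2: 3055115891 ^ (1 << 20) = 3055115891 ^ 1048576 = 3054067315

3054067315


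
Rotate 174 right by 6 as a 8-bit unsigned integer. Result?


Rotate 0b10101110 right by 6 (8-bit) = 0b10111010 = 186

186


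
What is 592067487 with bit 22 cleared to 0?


592067487 & ~(1 << 22) = 587873183

587873183


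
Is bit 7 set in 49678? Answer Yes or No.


0b1100001000001110, bit 7 = 0. No

No


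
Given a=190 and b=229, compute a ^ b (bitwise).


190 ^ 229 = 91

91


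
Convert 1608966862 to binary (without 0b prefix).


1608966862 = 1011111111001101110001011001110 in binary

1011111111001101110001011001110


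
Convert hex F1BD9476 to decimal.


F1BD9476 hex = 4055733366 decimal

4055733366


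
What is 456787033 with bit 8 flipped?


456787033 ^ (1 << 8) = 456787033 ^ 256 = 456787289

456787289


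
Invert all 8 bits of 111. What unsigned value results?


111 ^ 255 = 144

144


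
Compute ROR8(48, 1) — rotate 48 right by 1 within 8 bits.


Rotate 0b110000 right by 1 (8-bit) = 0b11000 = 24

24


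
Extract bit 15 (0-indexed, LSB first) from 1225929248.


0b1001001000100100011001000100000, position 15 = 0

0


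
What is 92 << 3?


0b1011100 << 3 = 0b1011100000 = 736

736


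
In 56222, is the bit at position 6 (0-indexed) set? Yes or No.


0b1101101110011110, bit 6 = 0. No

No


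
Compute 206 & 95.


0b11001110 & 0b1011111 = 0b1001110 = 78

78


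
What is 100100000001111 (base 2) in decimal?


100100000001111 in decimal = 18447

18447


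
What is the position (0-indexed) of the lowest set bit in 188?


0b10111100. Lowest set bit at position 2

2


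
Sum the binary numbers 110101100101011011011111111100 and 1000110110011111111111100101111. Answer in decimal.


110101100101011011011111111100 + 1000110110011111111111100101111 = 1111100011001011011011100101011 = 2087040811

2087040811


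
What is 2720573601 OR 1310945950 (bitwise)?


0b10100010001010001010100010100001 | 0b1001110001000110111001010011110 = 0b11101110001010111111101010111111 = 3995859647

3995859647


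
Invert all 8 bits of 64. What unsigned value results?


64 ^ 255 = 191

191


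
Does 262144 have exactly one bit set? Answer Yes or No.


0b1000000000000000000. Only one bit set => Yes

Yes


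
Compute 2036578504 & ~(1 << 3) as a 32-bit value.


2036578504 & ~(1 << 3) = 2036578496

2036578496


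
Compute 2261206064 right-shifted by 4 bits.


0b10000110110001110100010000110000 >> 4 = 0b1000011011000111010001000011 = 141325379

141325379


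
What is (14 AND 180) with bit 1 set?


Step 1: 14 & 180 = 4
Step 2: 4 | (1 << 1) = 4 | 2 = 6

6


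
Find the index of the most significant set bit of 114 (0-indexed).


0b1110010. Highest set bit at position 6

6


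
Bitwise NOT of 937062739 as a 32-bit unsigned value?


~0b110111110110100111000101010011 = 0b11001000001001011000111010101100 = 3357904556 (32-bit unsigned)

3357904556


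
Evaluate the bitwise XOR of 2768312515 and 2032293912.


0b10100101000000010001100011000011 ^ 0b1111001001000100101100000011000 = 0b11011100001000110100000011011011 = 3693297883

3693297883


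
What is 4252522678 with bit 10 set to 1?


4252522678 | (1 << 10) = 4252522678 | 1024 = 4252523702

4252523702


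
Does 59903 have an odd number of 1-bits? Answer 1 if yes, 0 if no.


0b1110100111111111 has 13 ones => parity 1

1


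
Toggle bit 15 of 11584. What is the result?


11584 ^ (1 << 15) = 11584 ^ 32768 = 44352

44352


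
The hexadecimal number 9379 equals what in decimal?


9379 hex = 37753 decimal

37753


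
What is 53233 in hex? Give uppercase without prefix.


53233 = CFF1 hex

CFF1


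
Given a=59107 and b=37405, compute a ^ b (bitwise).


59107 ^ 37405 = 29950

29950


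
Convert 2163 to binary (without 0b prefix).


2163 = 100001110011 in binary

100001110011


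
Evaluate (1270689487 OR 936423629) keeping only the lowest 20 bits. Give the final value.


Step 1: 1270689487 | 936423629 = 2147335887
Step 2: 2147335887 & 1048575 = 900815

900815


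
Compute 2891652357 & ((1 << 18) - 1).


2891652357 & 262143 = 204037

204037


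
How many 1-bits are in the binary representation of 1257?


0b10011101001 has 6 set bits

6


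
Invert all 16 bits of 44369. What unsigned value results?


44369 ^ 65535 = 21166

21166


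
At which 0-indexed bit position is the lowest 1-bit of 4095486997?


0b11110100000111000010110000010101. Lowest set bit at position 0

0


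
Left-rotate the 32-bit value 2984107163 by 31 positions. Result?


Rotate 0b10110001110111011101110010011011 left by 31 (32-bit) = 0b11011000111011101110111001001101 = 3639537229

3639537229


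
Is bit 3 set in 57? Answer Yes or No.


0b111001, bit 3 = 1. Yes

Yes


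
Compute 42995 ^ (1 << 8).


42995 ^ (1 << 8) = 42995 ^ 256 = 42739

42739


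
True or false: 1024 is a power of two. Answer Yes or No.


0b10000000000. Only one bit set => Yes

Yes


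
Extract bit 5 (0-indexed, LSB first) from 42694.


0b1010011011000110, position 5 = 0

0


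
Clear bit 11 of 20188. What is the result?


20188 & ~(1 << 11) = 18140

18140


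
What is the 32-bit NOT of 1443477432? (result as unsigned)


~0b1010110000010011011011110111000 = 0b10101001111101100100100001000111 = 2851489863 (32-bit unsigned)

2851489863


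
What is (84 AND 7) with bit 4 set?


Step 1: 84 & 7 = 4
Step 2: 4 | (1 << 4) = 4 | 16 = 20

20


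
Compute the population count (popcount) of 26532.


0b110011110100100 has 8 set bits

8


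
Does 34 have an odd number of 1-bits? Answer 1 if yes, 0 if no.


0b100010 has 2 ones => parity 0

0


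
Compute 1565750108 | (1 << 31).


1565750108 | (1 << 31) = 1565750108 | 2147483648 = 3713233756

3713233756


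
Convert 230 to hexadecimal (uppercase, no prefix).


230 = E6 hex

E6


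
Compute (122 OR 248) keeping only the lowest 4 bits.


Step 1: 122 | 248 = 250
Step 2: 250 & 15 = 10

10


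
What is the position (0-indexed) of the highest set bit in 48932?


0b1011111100100100. Highest set bit at position 15

15


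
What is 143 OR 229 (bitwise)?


0b10001111 | 0b11100101 = 0b11101111 = 239

239


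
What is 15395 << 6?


0b11110000100011 << 6 = 0b11110000100011000000 = 985280

985280


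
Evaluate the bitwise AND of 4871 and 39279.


0b1001100000111 & 0b1001100101101111 = 0b1000100000111 = 4359

4359


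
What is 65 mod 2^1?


65 & 1 = 1

1


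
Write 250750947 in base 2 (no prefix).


250750947 = 1110111100100010011111100011 in binary

1110111100100010011111100011


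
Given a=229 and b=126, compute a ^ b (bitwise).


229 ^ 126 = 155

155


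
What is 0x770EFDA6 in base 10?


770EFDA6 hex = 1997471142 decimal

1997471142


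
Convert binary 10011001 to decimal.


10011001 in decimal = 153

153


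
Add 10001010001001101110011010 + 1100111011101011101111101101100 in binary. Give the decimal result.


10001010001001101110011010 + 1100111011101011101111101101100 = 1101001100111100111101100000110 = 1771993862

1771993862


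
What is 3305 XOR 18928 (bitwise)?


0b110011101001 ^ 0b100100111110000 = 0b100010100011001 = 17689

17689


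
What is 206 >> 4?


0b11001110 >> 4 = 0b1100 = 12

12


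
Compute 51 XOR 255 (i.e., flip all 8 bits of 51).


51 ^ 255 = 204

204


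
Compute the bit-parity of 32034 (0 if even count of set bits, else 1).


0b111110100100010 has 8 ones => parity 0

0


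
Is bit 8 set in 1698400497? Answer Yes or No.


0b1100101001110111000100011110001, bit 8 = 0. No

No


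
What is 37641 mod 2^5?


37641 & 31 = 9

9


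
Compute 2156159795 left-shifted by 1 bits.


0b10000000100001000110001100110011 << 1 = 0b100000001000010001100011001100110 = 4312319590

4312319590


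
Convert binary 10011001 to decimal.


10011001 in decimal = 153

153


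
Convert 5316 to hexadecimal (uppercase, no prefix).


5316 = 14C4 hex

14C4


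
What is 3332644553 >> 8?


0b11000110101001000001111011001001 >> 8 = 0b110001101010010000011110 = 13018142

13018142


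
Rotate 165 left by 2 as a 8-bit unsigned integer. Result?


Rotate 0b10100101 left by 2 (8-bit) = 0b10010110 = 150

150


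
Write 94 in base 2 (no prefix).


94 = 1011110 in binary

1011110


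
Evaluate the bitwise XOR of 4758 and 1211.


0b1001010010110 ^ 0b10010111011 = 0b1011000101101 = 5677

5677


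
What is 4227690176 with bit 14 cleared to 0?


4227690176 & ~(1 << 14) = 4227673792

4227673792


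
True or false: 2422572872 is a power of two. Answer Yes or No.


0b10010000011001011000011101001000. Multiple bits set => No

No


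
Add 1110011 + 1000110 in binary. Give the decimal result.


1110011 + 1000110 = 10111001 = 185

185


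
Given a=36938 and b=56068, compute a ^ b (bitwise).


36938 ^ 56068 = 19278

19278


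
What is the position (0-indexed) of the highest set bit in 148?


0b10010100. Highest set bit at position 7

7


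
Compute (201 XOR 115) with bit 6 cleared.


Step 1: 201 ^ 115 = 186
Step 2: 186 & ~(1 << 6) = 186

186


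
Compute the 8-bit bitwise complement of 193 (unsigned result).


~0b11000001 = 0b111110 = 62 (8-bit unsigned)

62


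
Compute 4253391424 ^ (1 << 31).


4253391424 ^ (1 << 31) = 4253391424 ^ 2147483648 = 2105907776

2105907776


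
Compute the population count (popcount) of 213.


0b11010101 has 5 set bits

5


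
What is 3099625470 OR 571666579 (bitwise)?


0b10111000110000001000011111111110 | 0b100010000100101111000010010011 = 0b10111010110100101111011111111111 = 3134388223

3134388223


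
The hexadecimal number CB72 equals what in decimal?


CB72 hex = 52082 decimal

52082


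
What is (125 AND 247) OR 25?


Step 1: 125 & 247 = 117
Step 2: 117 | 25 = 125

125


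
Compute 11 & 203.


0b1011 & 0b11001011 = 0b1011 = 11

11


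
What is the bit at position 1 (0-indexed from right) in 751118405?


0b101100110001010010100001000101, position 1 = 0

0


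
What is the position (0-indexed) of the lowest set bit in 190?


0b10111110. Lowest set bit at position 1

1


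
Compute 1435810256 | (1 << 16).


1435810256 | (1 << 16) = 1435810256 | 65536 = 1435875792

1435875792


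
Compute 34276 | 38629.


0b1000010111100100 | 0b1001011011100101 = 0b1001011111100101 = 38885

38885


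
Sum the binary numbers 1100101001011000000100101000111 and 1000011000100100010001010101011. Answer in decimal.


1100101001011000000100101000111 + 1000011000100100010001010101011 = 10101000001111100010101111110010 = 2822646770

2822646770


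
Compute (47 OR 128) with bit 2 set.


Step 1: 47 | 128 = 175
Step 2: 175 | (1 << 2) = 175 | 4 = 175

175


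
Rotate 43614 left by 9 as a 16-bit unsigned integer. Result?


Rotate 0b1010101001011110 left by 9 (16-bit) = 0b1011110101010100 = 48468

48468


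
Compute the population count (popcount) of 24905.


0b110000101001001 has 6 set bits

6


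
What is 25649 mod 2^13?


25649 & 8191 = 1073

1073


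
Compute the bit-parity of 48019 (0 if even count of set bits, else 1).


0b1011101110010011 has 10 ones => parity 0

0


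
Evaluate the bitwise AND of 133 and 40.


0b10000101 & 0b101000 = 0b0 = 0

0


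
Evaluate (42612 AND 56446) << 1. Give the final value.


Step 1: 42612 & 56446 = 33908
Step 2: 33908 << 1 = 67816

67816


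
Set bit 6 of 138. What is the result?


138 | (1 << 6) = 138 | 64 = 202

202


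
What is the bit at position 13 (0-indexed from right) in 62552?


0b1111010001011000, position 13 = 1

1


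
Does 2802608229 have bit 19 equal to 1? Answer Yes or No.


0b10100111000011000110100001100101, bit 19 = 1. Yes

Yes


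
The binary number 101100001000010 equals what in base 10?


101100001000010 in decimal = 22594

22594


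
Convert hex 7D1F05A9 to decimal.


7D1F05A9 hex = 2099185065 decimal

2099185065


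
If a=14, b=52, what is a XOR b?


14 ^ 52 = 58

58


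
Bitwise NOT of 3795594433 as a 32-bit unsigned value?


~0b11100010001111000010110011000001 = 0b11101110000111101001100111110 = 499372862 (32-bit unsigned)

499372862


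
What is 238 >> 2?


0b11101110 >> 2 = 0b111011 = 59

59


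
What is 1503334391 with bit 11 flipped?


1503334391 ^ (1 << 11) = 1503334391 ^ 2048 = 1503332343

1503332343


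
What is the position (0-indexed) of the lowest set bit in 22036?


0b101011000010100. Lowest set bit at position 2

2


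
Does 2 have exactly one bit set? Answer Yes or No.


0b10. Only one bit set => Yes

Yes


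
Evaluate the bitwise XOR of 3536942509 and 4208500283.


0b11010010110100010111010110101101 ^ 0b11111010110110001001111000111011 = 0b101000000010011110101110010110 = 671738774

671738774


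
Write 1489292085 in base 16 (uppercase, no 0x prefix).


1489292085 = 58C4CB35 hex

58C4CB35


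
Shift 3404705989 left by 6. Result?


0b11001010111011111011000011000101 << 6 = 0b11001010111011111011000011000101000000 = 217901183296

217901183296


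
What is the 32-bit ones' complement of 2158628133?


2158628133 ^ 4294967295 = 2136339162

2136339162


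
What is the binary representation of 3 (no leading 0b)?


3 = 11 in binary

11


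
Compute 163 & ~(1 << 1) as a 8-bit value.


163 & ~(1 << 1) = 161

161


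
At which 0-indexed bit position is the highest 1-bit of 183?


0b10110111. Highest set bit at position 7

7


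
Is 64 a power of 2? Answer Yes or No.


0b1000000. Only one bit set => Yes

Yes


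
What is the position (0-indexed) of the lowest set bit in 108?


0b1101100. Lowest set bit at position 2

2


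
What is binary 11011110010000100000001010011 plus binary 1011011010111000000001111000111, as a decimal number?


11011110010000100000001010011 + 1011011010111000000001111000111 = 1110111001001000100010000011010 = 1998865434

1998865434


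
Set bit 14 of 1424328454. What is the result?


1424328454 | (1 << 14) = 1424328454 | 16384 = 1424344838

1424344838


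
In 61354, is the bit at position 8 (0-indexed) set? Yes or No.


0b1110111110101010, bit 8 = 1. Yes

Yes


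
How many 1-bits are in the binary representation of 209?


0b11010001 has 4 set bits

4


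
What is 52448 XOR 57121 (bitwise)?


0b1100110011100000 ^ 0b1101111100100001 = 0b1001111000001 = 5057

5057


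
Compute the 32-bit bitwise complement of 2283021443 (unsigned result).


~0b10001000000101000010010010000011 = 0b1110111111010111101101101111100 = 2011945852 (32-bit unsigned)

2011945852


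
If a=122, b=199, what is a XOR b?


122 ^ 199 = 189

189


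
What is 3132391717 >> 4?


0b10111010101101001000000100100101 >> 4 = 0b1011101010110100100000010010 = 195774482

195774482


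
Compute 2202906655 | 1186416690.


0b10000011010011011011000000011111 | 0b1000110101101110100100000110010 = 0b11000111111111111111100000111111 = 3355441215

3355441215


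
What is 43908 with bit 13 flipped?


43908 ^ (1 << 13) = 43908 ^ 8192 = 35716

35716


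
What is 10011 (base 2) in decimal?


10011 in decimal = 19

19


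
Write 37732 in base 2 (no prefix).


37732 = 1001001101100100 in binary

1001001101100100


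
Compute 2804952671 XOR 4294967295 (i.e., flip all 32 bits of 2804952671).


2804952671 ^ 4294967295 = 1490014624

1490014624


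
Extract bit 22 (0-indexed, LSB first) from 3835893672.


0b11100100101000110001011110101000, position 22 = 0

0


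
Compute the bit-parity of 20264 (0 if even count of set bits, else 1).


0b100111100101000 has 7 ones => parity 1

1


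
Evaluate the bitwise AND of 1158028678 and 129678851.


0b1000101000001100001110110000110 & 0b111101110101011111000000011 = 0b101000000100001110000000010 = 84024322

84024322


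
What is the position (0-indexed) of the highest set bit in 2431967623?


0b10010000111101001110000110000111. Highest set bit at position 31

31


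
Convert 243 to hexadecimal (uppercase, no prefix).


243 = F3 hex

F3


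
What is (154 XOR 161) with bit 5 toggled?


Step 1: 154 ^ 161 = 59
Step 2: 59 ^ (1 << 5) = 59 ^ 32 = 27

27


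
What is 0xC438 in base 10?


C438 hex = 50232 decimal

50232


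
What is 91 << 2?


0b1011011 << 2 = 0b101101100 = 364

364


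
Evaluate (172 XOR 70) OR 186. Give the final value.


Step 1: 172 ^ 70 = 234
Step 2: 234 | 186 = 250

250


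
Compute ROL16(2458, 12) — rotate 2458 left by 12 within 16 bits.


Rotate 0b100110011010 left by 12 (16-bit) = 0b1010000010011001 = 41113

41113


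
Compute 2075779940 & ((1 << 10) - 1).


2075779940 & 1023 = 868

868


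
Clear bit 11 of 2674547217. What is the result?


2674547217 & ~(1 << 11) = 2674545169

2674545169


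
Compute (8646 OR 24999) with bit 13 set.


Step 1: 8646 | 24999 = 25063
Step 2: 25063 | (1 << 13) = 25063 | 8192 = 25063

25063


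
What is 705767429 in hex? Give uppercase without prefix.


705767429 = 2A112805 hex

2A112805


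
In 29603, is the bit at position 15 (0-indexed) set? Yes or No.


0b111001110100011, bit 15 = 0. No

No


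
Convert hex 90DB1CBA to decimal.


90DB1CBA hex = 2430278842 decimal

2430278842


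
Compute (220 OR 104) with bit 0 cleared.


Step 1: 220 | 104 = 252
Step 2: 252 & ~(1 << 0) = 252

252


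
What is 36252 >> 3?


0b1000110110011100 >> 3 = 0b1000110110011 = 4531

4531


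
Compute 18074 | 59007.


0b100011010011010 | 0b1110011001111111 = 0b1110011011111111 = 59135

59135


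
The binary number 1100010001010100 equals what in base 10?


1100010001010100 in decimal = 50260

50260


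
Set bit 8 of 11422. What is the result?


11422 | (1 << 8) = 11422 | 256 = 11678

11678


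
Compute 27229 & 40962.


0b110101001011101 & 0b1010000000000010 = 0b10000000000000 = 8192

8192


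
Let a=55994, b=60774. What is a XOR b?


55994 ^ 60774 = 14300

14300


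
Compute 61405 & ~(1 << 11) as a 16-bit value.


61405 & ~(1 << 11) = 59357

59357


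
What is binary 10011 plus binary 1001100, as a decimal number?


10011 + 1001100 = 1011111 = 95

95


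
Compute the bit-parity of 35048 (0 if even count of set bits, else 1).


0b1000100011101000 has 6 ones => parity 0

0


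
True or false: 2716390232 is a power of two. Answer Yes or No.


0b10100001111010001101001101011000. Multiple bits set => No

No


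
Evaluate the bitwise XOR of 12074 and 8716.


0b10111100101010 ^ 0b10001000001100 = 0b110100100110 = 3366

3366


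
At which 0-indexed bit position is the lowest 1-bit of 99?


0b1100011. Lowest set bit at position 0

0


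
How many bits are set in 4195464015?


0b11111010000100011011001101001111 has 18 set bits

18


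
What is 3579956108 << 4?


0b11010101011000011100101110001100 << 4 = 0b110101010110000111001011100011000000 = 57279297728

57279297728


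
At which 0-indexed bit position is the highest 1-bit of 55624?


0b1101100101001000. Highest set bit at position 15

15


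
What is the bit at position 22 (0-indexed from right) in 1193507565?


0b1000111001000110111101011101101, position 22 = 0

0


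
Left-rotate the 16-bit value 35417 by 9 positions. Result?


Rotate 0b1000101001011001 left by 9 (16-bit) = 0b1011001100010100 = 45844

45844


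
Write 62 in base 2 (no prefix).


62 = 111110 in binary

111110


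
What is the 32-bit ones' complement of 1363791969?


1363791969 ^ 4294967295 = 2931175326

2931175326


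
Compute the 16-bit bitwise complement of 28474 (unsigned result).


~0b110111100111010 = 0b1001000011000101 = 37061 (16-bit unsigned)

37061


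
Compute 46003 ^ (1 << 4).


46003 ^ (1 << 4) = 46003 ^ 16 = 45987

45987


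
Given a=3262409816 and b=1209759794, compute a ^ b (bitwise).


3262409816 ^ 1209759794 = 2322535530

2322535530


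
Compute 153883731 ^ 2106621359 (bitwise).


0b1001001011000001010001010011 ^ 0b1111101100100000111110110101111 = 0b1110100101111000110100111111100 = 1958504956

1958504956


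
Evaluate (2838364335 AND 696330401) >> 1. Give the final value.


Step 1: 2838364335 & 696330401 = 687866017
Step 2: 687866017 >> 1 = 343933008

343933008


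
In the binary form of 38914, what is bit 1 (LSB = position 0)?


0b1001100000000010, position 1 = 1

1


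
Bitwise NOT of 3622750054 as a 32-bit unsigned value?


~0b11010111111011101100011101100110 = 0b101000000100010011100010011001 = 672217241 (32-bit unsigned)

672217241
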